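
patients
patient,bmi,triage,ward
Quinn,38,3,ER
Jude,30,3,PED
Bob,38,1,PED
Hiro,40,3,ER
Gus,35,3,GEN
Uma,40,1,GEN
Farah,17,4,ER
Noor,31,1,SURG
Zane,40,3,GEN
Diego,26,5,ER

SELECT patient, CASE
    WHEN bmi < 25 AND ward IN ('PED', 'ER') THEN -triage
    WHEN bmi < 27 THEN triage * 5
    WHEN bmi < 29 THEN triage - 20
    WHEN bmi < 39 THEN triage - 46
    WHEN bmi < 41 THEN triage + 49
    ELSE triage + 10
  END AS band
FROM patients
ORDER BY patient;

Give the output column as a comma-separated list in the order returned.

-45, 25, -4, -43, 52, -43, -45, -43, 50, 52

patient=Bob: bmi < 39 → -45
patient=Diego: bmi < 27 → 25
patient=Farah: bmi < 25 AND ward IN ('PED', 'ER') → -4
patient=Gus: bmi < 39 → -43
patient=Hiro: bmi < 41 → 52
patient=Jude: bmi < 39 → -43
patient=Noor: bmi < 39 → -45
patient=Quinn: bmi < 39 → -43
patient=Uma: bmi < 41 → 50
patient=Zane: bmi < 41 → 52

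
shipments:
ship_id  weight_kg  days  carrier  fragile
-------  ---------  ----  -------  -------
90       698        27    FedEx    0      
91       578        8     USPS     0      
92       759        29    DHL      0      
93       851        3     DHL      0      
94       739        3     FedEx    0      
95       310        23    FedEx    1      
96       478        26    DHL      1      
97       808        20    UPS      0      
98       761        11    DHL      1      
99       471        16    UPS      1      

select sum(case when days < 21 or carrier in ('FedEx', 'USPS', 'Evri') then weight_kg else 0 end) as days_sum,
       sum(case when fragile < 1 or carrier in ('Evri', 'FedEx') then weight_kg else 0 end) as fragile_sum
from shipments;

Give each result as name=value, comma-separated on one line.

days_sum=5216, fragile_sum=4743

[days_sum: days < 21 or carrier in ('FedEx', 'USPS', 'Evri')]
ship_id=90: ✓ → 698
ship_id=91: ✓ → 578
ship_id=92: ✗
ship_id=93: ✓ → 851
ship_id=94: ✓ → 739
ship_id=95: ✓ → 310
ship_id=96: ✗
ship_id=97: ✓ → 808
ship_id=98: ✓ → 761
ship_id=99: ✓ → 471
days_sum = 698 + 578 + 851 + 739 + 310 + 808 + 761 + 471 = 5216
—
[fragile_sum: fragile < 1 or carrier in ('Evri', 'FedEx')]
ship_id=90: ✓ → 698
ship_id=91: ✓ → 578
ship_id=92: ✓ → 759
ship_id=93: ✓ → 851
ship_id=94: ✓ → 739
ship_id=95: ✓ → 310
ship_id=96: ✗
ship_id=97: ✓ → 808
ship_id=98: ✗
ship_id=99: ✗
fragile_sum = 698 + 578 + 759 + 851 + 739 + 310 + 808 = 4743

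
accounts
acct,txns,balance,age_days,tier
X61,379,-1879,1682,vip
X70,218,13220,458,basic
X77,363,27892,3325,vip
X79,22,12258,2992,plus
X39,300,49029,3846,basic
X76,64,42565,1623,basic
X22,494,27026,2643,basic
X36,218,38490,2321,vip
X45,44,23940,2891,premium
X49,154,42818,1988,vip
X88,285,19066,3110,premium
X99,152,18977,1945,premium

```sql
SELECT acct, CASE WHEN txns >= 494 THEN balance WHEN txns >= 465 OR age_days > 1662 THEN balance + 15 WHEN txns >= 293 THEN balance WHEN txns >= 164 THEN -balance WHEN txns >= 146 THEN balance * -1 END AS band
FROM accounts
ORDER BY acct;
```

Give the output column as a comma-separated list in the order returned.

27026, 38505, 49044, 23955, 42833, -1864, -13220, NULL, 27907, 12273, 19081, 18992

acct=X22: txns >= 494 → 27026
acct=X36: txns >= 465 OR age_days > 1662 → 38505
acct=X39: txns >= 465 OR age_days > 1662 → 49044
acct=X45: txns >= 465 OR age_days > 1662 → 23955
acct=X49: txns >= 465 OR age_days > 1662 → 42833
acct=X61: txns >= 465 OR age_days > 1662 → -1864
acct=X70: txns >= 164 → -13220
acct=X76: (no match → NULL) → NULL
acct=X77: txns >= 465 OR age_days > 1662 → 27907
acct=X79: txns >= 465 OR age_days > 1662 → 12273
acct=X88: txns >= 465 OR age_days > 1662 → 19081
acct=X99: txns >= 465 OR age_days > 1662 → 18992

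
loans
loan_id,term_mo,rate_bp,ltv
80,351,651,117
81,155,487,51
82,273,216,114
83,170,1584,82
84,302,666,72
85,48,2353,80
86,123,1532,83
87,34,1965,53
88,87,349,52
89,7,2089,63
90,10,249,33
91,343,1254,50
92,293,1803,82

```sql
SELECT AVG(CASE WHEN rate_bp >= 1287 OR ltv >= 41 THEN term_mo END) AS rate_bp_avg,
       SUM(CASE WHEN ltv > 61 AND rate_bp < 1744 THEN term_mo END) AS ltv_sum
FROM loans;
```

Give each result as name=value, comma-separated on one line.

rate_bp_avg=182.1666666667, ltv_sum=1219

[rate_bp_avg: rate_bp >= 1287 OR ltv >= 41]
loan_id=80: ✓ → 351
loan_id=81: ✓ → 155
loan_id=82: ✓ → 273
loan_id=83: ✓ → 170
loan_id=84: ✓ → 302
loan_id=85: ✓ → 48
loan_id=86: ✓ → 123
loan_id=87: ✓ → 34
loan_id=88: ✓ → 87
loan_id=89: ✓ → 7
loan_id=90: ✗
loan_id=91: ✓ → 343
loan_id=92: ✓ → 293
rate_bp_avg = (351 + 155 + 273 + 170 + 302 + 48 + 123 + 34 + 87 + 7 + 343 + 293) / 12 = 182.1666666667
—
[ltv_sum: ltv > 61 AND rate_bp < 1744]
loan_id=80: ✓ → 351
loan_id=81: ✗
loan_id=82: ✓ → 273
loan_id=83: ✓ → 170
loan_id=84: ✓ → 302
loan_id=85: ✗
loan_id=86: ✓ → 123
loan_id=87: ✗
loan_id=88: ✗
loan_id=89: ✗
loan_id=90: ✗
loan_id=91: ✗
loan_id=92: ✗
ltv_sum = 351 + 273 + 170 + 302 + 123 = 1219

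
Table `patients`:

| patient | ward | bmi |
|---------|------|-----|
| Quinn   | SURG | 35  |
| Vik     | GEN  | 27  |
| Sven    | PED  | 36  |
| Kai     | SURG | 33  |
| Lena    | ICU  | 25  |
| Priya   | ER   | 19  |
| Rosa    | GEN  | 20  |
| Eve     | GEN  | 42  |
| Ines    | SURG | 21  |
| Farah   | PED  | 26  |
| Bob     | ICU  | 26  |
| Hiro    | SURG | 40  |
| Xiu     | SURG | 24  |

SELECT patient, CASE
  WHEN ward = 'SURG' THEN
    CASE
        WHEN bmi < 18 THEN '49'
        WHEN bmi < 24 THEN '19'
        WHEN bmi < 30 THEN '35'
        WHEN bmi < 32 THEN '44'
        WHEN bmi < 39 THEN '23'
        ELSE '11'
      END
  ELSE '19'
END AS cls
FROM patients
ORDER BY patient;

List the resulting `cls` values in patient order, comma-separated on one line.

19, 19, 19, 11, 19, 23, 19, 19, 23, 19, 19, 19, 35

patient=Bob: ward='ICU' → outer ELSE → 19
patient=Eve: ward='GEN' → outer ELSE → 19
patient=Farah: ward='PED' → outer ELSE → 19
patient=Hiro: ward='SURG' → inner[ELSE] → 11
patient=Ines: ward='SURG' → inner[bmi < 24] → 19
patient=Kai: ward='SURG' → inner[bmi < 39] → 23
patient=Lena: ward='ICU' → outer ELSE → 19
patient=Priya: ward='ER' → outer ELSE → 19
patient=Quinn: ward='SURG' → inner[bmi < 39] → 23
patient=Rosa: ward='GEN' → outer ELSE → 19
patient=Sven: ward='PED' → outer ELSE → 19
patient=Vik: ward='GEN' → outer ELSE → 19
patient=Xiu: ward='SURG' → inner[bmi < 30] → 35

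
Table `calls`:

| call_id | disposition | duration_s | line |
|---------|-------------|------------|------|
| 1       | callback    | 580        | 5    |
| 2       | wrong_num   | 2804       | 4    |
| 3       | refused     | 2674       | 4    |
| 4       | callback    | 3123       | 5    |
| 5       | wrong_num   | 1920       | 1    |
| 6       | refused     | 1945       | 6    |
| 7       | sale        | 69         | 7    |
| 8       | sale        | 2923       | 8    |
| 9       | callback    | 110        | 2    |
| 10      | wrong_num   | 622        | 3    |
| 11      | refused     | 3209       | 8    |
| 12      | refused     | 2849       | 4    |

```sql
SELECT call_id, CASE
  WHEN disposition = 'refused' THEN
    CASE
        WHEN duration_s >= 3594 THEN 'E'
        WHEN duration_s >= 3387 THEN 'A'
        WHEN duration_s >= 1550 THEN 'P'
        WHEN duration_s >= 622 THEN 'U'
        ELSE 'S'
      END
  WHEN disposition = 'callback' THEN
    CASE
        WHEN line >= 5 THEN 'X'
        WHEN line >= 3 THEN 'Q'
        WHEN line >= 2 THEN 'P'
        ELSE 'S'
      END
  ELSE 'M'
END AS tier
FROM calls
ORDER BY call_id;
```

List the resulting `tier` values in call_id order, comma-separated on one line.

call_id=1: disposition='callback' → inner[line >= 5] → X
call_id=2: disposition='wrong_num' → outer ELSE → M
call_id=3: disposition='refused' → inner[duration_s >= 1550] → P
call_id=4: disposition='callback' → inner[line >= 5] → X
call_id=5: disposition='wrong_num' → outer ELSE → M
call_id=6: disposition='refused' → inner[duration_s >= 1550] → P
call_id=7: disposition='sale' → outer ELSE → M
call_id=8: disposition='sale' → outer ELSE → M
call_id=9: disposition='callback' → inner[line >= 2] → P
call_id=10: disposition='wrong_num' → outer ELSE → M
call_id=11: disposition='refused' → inner[duration_s >= 1550] → P
call_id=12: disposition='refused' → inner[duration_s >= 1550] → P

X, M, P, X, M, P, M, M, P, M, P, P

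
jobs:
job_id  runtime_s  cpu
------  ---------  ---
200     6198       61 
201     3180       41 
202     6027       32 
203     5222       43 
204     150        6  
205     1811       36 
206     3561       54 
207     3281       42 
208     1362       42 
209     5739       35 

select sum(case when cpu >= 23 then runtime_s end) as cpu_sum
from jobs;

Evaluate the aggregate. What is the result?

36381

job_id=200: ✓ → 6198
job_id=201: ✓ → 3180
job_id=202: ✓ → 6027
job_id=203: ✓ → 5222
job_id=204: ✗
job_id=205: ✓ → 1811
job_id=206: ✓ → 3561
job_id=207: ✓ → 3281
job_id=208: ✓ → 1362
job_id=209: ✓ → 5739
cpu_sum = 6198 + 3180 + 6027 + 5222 + 1811 + 3561 + 3281 + 1362 + 5739 = 36381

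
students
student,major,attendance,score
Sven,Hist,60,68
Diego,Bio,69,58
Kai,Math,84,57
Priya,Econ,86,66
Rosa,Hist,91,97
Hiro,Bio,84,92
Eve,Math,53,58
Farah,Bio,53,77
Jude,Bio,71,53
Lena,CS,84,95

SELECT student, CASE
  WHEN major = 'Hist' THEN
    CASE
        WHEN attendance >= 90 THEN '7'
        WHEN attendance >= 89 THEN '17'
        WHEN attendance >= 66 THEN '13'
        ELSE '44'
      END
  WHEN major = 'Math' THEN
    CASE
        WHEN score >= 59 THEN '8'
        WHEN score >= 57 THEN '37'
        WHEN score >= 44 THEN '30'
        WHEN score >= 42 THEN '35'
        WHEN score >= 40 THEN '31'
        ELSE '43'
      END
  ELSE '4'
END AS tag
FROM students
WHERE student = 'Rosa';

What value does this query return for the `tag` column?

student = Rosa: major=Hist, attendance=91, score=97.
major='Hist' → inner[attendance >= 90] → 7

7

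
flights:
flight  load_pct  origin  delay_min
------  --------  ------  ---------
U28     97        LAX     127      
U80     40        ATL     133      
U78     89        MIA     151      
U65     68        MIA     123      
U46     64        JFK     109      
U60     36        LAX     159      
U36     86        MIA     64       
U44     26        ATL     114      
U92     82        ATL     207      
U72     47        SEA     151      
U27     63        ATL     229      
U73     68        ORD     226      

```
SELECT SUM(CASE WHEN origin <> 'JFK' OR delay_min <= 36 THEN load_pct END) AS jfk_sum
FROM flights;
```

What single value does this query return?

702

flight=U28: ✓ → 97
flight=U80: ✓ → 40
flight=U78: ✓ → 89
flight=U65: ✓ → 68
flight=U46: ✗
flight=U60: ✓ → 36
flight=U36: ✓ → 86
flight=U44: ✓ → 26
flight=U92: ✓ → 82
flight=U72: ✓ → 47
flight=U27: ✓ → 63
flight=U73: ✓ → 68
jfk_sum = 97 + 40 + 89 + 68 + 36 + 86 + 26 + 82 + 47 + 63 + 68 = 702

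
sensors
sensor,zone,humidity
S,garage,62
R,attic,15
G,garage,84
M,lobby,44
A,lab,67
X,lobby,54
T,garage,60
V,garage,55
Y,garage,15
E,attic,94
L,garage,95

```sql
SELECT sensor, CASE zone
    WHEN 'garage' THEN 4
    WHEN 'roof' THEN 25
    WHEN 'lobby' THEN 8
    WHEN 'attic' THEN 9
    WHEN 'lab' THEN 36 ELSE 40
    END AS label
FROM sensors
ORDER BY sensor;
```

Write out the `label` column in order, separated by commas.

sensor=A: zone='lab' → 36
sensor=E: zone='attic' → 9
sensor=G: zone='garage' → 4
sensor=L: zone='garage' → 4
sensor=M: zone='lobby' → 8
sensor=R: zone='attic' → 9
sensor=S: zone='garage' → 4
sensor=T: zone='garage' → 4
sensor=V: zone='garage' → 4
sensor=X: zone='lobby' → 8
sensor=Y: zone='garage' → 4

36, 9, 4, 4, 8, 9, 4, 4, 4, 8, 4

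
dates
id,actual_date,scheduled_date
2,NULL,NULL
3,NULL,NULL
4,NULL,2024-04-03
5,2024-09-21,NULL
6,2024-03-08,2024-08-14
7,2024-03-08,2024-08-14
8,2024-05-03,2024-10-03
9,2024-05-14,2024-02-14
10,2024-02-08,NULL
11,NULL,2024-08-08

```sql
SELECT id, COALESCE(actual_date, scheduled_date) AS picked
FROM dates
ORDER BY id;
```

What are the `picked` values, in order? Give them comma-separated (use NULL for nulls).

id=2: actual_date=NULL, scheduled_date=NULL (all NULL) → NULL
id=3: actual_date=NULL, scheduled_date=NULL (all NULL) → NULL
id=4: actual_date=NULL, scheduled_date=2024-04-03 → 2024-04-03
id=5: actual_date=2024-09-21 → 2024-09-21
id=6: actual_date=2024-03-08 → 2024-03-08
id=7: actual_date=2024-03-08 → 2024-03-08
id=8: actual_date=2024-05-03 → 2024-05-03
id=9: actual_date=2024-05-14 → 2024-05-14
id=10: actual_date=2024-02-08 → 2024-02-08
id=11: actual_date=NULL, scheduled_date=2024-08-08 → 2024-08-08

NULL, NULL, 2024-04-03, 2024-09-21, 2024-03-08, 2024-03-08, 2024-05-03, 2024-05-14, 2024-02-08, 2024-08-08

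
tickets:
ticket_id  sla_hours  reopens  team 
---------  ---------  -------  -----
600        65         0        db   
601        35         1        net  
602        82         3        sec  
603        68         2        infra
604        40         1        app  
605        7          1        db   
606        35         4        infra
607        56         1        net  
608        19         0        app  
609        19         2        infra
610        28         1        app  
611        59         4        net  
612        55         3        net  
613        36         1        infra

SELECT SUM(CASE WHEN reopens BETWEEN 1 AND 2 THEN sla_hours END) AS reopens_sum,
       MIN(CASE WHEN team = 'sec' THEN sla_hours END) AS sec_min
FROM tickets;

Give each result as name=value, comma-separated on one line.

[reopens_sum: reopens BETWEEN 1 AND 2]
ticket_id=600: ✗
ticket_id=601: ✓ → 35
ticket_id=602: ✗
ticket_id=603: ✓ → 68
ticket_id=604: ✓ → 40
ticket_id=605: ✓ → 7
ticket_id=606: ✗
ticket_id=607: ✓ → 56
ticket_id=608: ✗
ticket_id=609: ✓ → 19
ticket_id=610: ✓ → 28
ticket_id=611: ✗
ticket_id=612: ✗
ticket_id=613: ✓ → 36
reopens_sum = 35 + 68 + 40 + 7 + 56 + 19 + 28 + 36 = 289
—
[sec_min: team = 'sec']
ticket_id=600: ✗
ticket_id=601: ✗
ticket_id=602: ✓ → 82
ticket_id=603: ✗
ticket_id=604: ✗
ticket_id=605: ✗
ticket_id=606: ✗
ticket_id=607: ✗
ticket_id=608: ✗
ticket_id=609: ✗
ticket_id=610: ✗
ticket_id=611: ✗
ticket_id=612: ✗
ticket_id=613: ✗
sec_min = MIN(82) = 82

reopens_sum=289, sec_min=82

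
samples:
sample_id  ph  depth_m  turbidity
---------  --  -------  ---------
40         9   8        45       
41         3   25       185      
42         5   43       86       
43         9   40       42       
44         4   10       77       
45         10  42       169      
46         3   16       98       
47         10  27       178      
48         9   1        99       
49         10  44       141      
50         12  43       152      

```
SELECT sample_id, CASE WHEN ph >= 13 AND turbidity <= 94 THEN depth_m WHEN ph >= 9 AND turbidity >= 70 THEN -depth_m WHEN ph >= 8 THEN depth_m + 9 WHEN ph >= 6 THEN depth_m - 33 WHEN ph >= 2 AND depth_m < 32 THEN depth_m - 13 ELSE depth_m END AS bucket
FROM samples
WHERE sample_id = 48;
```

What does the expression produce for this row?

sample_id = 48: ph=9, depth_m=1, turbidity=99.
ph >= 13 AND turbidity <= 94 → false
ph >= 9 AND turbidity >= 70 → true → -1

-1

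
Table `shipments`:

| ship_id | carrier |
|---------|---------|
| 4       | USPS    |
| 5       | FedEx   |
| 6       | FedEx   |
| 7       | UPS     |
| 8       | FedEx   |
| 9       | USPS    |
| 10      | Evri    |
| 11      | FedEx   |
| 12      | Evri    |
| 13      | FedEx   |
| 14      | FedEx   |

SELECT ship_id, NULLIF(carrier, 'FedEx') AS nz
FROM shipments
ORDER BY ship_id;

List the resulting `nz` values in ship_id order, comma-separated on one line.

ship_id=4: carrier=USPS vs FedEx: differ → USPS
ship_id=5: carrier=FedEx vs FedEx: equal → NULL
ship_id=6: carrier=FedEx vs FedEx: equal → NULL
ship_id=7: carrier=UPS vs FedEx: differ → UPS
ship_id=8: carrier=FedEx vs FedEx: equal → NULL
ship_id=9: carrier=USPS vs FedEx: differ → USPS
ship_id=10: carrier=Evri vs FedEx: differ → Evri
ship_id=11: carrier=FedEx vs FedEx: equal → NULL
ship_id=12: carrier=Evri vs FedEx: differ → Evri
ship_id=13: carrier=FedEx vs FedEx: equal → NULL
ship_id=14: carrier=FedEx vs FedEx: equal → NULL

USPS, NULL, NULL, UPS, NULL, USPS, Evri, NULL, Evri, NULL, NULL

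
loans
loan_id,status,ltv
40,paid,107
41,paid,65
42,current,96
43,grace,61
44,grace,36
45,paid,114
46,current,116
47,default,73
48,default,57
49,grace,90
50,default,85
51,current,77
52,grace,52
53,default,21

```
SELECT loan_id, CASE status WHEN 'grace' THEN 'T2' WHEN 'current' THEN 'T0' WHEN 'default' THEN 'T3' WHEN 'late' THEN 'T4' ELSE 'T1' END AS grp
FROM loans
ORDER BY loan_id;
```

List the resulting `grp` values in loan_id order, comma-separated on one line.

T1, T1, T0, T2, T2, T1, T0, T3, T3, T2, T3, T0, T2, T3

loan_id=40: ELSE → T1
loan_id=41: ELSE → T1
loan_id=42: status='current' → T0
loan_id=43: status='grace' → T2
loan_id=44: status='grace' → T2
loan_id=45: ELSE → T1
loan_id=46: status='current' → T0
loan_id=47: status='default' → T3
loan_id=48: status='default' → T3
loan_id=49: status='grace' → T2
loan_id=50: status='default' → T3
loan_id=51: status='current' → T0
loan_id=52: status='grace' → T2
loan_id=53: status='default' → T3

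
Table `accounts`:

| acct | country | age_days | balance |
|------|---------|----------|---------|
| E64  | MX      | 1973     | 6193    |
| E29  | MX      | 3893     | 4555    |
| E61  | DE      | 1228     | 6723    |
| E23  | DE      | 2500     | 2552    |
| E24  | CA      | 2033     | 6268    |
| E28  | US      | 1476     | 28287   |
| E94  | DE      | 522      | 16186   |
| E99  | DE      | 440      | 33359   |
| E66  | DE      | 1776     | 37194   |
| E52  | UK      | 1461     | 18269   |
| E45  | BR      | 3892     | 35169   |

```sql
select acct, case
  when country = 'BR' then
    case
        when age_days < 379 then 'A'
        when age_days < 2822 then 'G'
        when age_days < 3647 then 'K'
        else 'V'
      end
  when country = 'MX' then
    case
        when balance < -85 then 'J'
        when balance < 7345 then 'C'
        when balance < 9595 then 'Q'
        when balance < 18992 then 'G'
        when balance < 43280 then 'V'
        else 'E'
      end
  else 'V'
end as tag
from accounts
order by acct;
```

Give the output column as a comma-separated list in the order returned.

acct=E23: country='DE' → outer ELSE → V
acct=E24: country='CA' → outer ELSE → V
acct=E28: country='US' → outer ELSE → V
acct=E29: country='MX' → inner[balance < 7345] → C
acct=E45: country='BR' → inner[ELSE] → V
acct=E52: country='UK' → outer ELSE → V
acct=E61: country='DE' → outer ELSE → V
acct=E64: country='MX' → inner[balance < 7345] → C
acct=E66: country='DE' → outer ELSE → V
acct=E94: country='DE' → outer ELSE → V
acct=E99: country='DE' → outer ELSE → V

V, V, V, C, V, V, V, C, V, V, V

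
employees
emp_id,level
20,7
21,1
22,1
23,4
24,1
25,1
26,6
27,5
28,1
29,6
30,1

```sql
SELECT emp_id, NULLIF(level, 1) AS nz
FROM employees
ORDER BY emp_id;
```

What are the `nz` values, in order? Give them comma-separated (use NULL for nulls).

7, NULL, NULL, 4, NULL, NULL, 6, 5, NULL, 6, NULL

emp_id=20: level=7 vs 1: differ → 7
emp_id=21: level=1 vs 1: equal → NULL
emp_id=22: level=1 vs 1: equal → NULL
emp_id=23: level=4 vs 1: differ → 4
emp_id=24: level=1 vs 1: equal → NULL
emp_id=25: level=1 vs 1: equal → NULL
emp_id=26: level=6 vs 1: differ → 6
emp_id=27: level=5 vs 1: differ → 5
emp_id=28: level=1 vs 1: equal → NULL
emp_id=29: level=6 vs 1: differ → 6
emp_id=30: level=1 vs 1: equal → NULL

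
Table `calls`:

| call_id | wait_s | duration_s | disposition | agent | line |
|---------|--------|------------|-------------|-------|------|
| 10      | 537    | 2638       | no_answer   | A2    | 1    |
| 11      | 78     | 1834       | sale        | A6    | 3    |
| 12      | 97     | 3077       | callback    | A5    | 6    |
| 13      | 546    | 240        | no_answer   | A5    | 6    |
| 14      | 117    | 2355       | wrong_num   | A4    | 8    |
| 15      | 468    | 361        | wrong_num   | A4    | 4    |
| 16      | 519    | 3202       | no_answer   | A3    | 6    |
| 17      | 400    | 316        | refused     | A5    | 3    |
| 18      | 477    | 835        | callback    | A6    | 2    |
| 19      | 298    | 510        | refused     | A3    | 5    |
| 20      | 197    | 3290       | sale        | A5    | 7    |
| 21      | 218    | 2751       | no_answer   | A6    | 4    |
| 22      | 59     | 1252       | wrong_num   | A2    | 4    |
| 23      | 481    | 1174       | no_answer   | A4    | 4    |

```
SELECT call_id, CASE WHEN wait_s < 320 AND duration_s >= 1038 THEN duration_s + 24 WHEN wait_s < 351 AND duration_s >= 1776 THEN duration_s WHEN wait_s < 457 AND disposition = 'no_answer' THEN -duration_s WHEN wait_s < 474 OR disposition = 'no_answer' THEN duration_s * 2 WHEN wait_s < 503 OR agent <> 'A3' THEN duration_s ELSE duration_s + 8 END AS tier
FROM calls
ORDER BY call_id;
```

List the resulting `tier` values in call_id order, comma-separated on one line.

5276, 1858, 3101, 480, 2379, 722, 6404, 632, 835, 1020, 3314, 2775, 1276, 2348

call_id=10: wait_s < 474 OR disposition = 'no_answer' → 5276
call_id=11: wait_s < 320 AND duration_s >= 1038 → 1858
call_id=12: wait_s < 320 AND duration_s >= 1038 → 3101
call_id=13: wait_s < 474 OR disposition = 'no_answer' → 480
call_id=14: wait_s < 320 AND duration_s >= 1038 → 2379
call_id=15: wait_s < 474 OR disposition = 'no_answer' → 722
call_id=16: wait_s < 474 OR disposition = 'no_answer' → 6404
call_id=17: wait_s < 474 OR disposition = 'no_answer' → 632
call_id=18: wait_s < 503 OR agent <> 'A3' → 835
call_id=19: wait_s < 474 OR disposition = 'no_answer' → 1020
call_id=20: wait_s < 320 AND duration_s >= 1038 → 3314
call_id=21: wait_s < 320 AND duration_s >= 1038 → 2775
call_id=22: wait_s < 320 AND duration_s >= 1038 → 1276
call_id=23: wait_s < 474 OR disposition = 'no_answer' → 2348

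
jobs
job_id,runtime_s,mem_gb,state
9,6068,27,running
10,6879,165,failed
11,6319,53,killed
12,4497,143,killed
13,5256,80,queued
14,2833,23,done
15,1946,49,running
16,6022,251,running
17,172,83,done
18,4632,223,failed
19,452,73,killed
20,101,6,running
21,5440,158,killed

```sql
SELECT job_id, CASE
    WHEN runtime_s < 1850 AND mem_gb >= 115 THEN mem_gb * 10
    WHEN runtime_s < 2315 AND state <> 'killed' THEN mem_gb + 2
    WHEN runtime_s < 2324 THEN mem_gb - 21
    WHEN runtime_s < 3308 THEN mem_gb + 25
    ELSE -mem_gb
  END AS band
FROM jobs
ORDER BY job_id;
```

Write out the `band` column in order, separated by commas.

job_id=9: ELSE → -27
job_id=10: ELSE → -165
job_id=11: ELSE → -53
job_id=12: ELSE → -143
job_id=13: ELSE → -80
job_id=14: runtime_s < 3308 → 48
job_id=15: runtime_s < 2315 AND state <> 'killed' → 51
job_id=16: ELSE → -251
job_id=17: runtime_s < 2315 AND state <> 'killed' → 85
job_id=18: ELSE → -223
job_id=19: runtime_s < 2324 → 52
job_id=20: runtime_s < 2315 AND state <> 'killed' → 8
job_id=21: ELSE → -158

-27, -165, -53, -143, -80, 48, 51, -251, 85, -223, 52, 8, -158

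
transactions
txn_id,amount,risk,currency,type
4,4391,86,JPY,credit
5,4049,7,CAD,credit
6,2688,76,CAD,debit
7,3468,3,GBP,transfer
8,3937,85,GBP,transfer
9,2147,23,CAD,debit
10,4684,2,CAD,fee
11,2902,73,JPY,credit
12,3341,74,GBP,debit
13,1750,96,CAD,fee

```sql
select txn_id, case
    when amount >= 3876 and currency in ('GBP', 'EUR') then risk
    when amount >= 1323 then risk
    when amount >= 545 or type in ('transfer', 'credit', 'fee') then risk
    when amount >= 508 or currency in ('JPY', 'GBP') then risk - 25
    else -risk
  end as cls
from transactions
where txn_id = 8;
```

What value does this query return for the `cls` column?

85

txn_id = 8: amount=3937, risk=85, currency=GBP, type=transfer.
amount >= 3876 and currency in ('GBP', 'EUR') → true → 85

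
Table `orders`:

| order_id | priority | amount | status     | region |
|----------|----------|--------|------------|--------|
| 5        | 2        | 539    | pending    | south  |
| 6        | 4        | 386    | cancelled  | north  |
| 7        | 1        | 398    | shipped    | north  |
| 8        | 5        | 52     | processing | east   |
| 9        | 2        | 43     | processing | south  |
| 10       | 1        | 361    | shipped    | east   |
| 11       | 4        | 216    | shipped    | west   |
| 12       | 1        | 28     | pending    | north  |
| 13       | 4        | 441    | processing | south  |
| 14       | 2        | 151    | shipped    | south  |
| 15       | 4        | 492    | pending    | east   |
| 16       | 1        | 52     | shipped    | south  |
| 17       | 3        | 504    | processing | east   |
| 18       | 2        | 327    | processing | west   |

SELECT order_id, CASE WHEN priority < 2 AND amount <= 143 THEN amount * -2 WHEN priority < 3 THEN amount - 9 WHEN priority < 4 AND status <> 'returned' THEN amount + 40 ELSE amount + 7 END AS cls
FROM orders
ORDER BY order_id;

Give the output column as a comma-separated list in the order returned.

order_id=5: priority < 3 → 530
order_id=6: ELSE → 393
order_id=7: priority < 3 → 389
order_id=8: ELSE → 59
order_id=9: priority < 3 → 34
order_id=10: priority < 3 → 352
order_id=11: ELSE → 223
order_id=12: priority < 2 AND amount <= 143 → -56
order_id=13: ELSE → 448
order_id=14: priority < 3 → 142
order_id=15: ELSE → 499
order_id=16: priority < 2 AND amount <= 143 → -104
order_id=17: priority < 4 AND status <> 'returned' → 544
order_id=18: priority < 3 → 318

530, 393, 389, 59, 34, 352, 223, -56, 448, 142, 499, -104, 544, 318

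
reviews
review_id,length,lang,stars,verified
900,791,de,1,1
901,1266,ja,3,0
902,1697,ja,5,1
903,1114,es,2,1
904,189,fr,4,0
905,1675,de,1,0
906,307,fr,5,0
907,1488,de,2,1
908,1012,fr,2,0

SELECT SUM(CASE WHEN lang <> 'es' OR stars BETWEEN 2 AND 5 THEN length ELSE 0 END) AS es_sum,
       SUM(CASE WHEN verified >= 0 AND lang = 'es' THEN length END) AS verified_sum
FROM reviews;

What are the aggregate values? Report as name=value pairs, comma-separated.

[es_sum: lang <> 'es' OR stars BETWEEN 2 AND 5]
review_id=900: ✓ → 791
review_id=901: ✓ → 1266
review_id=902: ✓ → 1697
review_id=903: ✓ → 1114
review_id=904: ✓ → 189
review_id=905: ✓ → 1675
review_id=906: ✓ → 307
review_id=907: ✓ → 1488
review_id=908: ✓ → 1012
es_sum = 791 + 1266 + 1697 + 1114 + 189 + 1675 + 307 + 1488 + 1012 = 9539
—
[verified_sum: verified >= 0 AND lang = 'es']
review_id=900: ✗
review_id=901: ✗
review_id=902: ✗
review_id=903: ✓ → 1114
review_id=904: ✗
review_id=905: ✗
review_id=906: ✗
review_id=907: ✗
review_id=908: ✗
verified_sum = 1114

es_sum=9539, verified_sum=1114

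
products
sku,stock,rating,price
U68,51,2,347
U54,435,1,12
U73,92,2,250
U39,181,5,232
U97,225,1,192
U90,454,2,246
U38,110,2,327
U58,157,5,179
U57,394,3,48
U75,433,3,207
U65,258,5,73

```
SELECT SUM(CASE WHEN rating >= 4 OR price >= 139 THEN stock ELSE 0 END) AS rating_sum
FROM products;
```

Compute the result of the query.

sku=U68: ✓ → 51
sku=U54: ✗
sku=U73: ✓ → 92
sku=U39: ✓ → 181
sku=U97: ✓ → 225
sku=U90: ✓ → 454
sku=U38: ✓ → 110
sku=U58: ✓ → 157
sku=U57: ✗
sku=U75: ✓ → 433
sku=U65: ✓ → 258
rating_sum = 51 + 92 + 181 + 225 + 454 + 110 + 157 + 433 + 258 = 1961

1961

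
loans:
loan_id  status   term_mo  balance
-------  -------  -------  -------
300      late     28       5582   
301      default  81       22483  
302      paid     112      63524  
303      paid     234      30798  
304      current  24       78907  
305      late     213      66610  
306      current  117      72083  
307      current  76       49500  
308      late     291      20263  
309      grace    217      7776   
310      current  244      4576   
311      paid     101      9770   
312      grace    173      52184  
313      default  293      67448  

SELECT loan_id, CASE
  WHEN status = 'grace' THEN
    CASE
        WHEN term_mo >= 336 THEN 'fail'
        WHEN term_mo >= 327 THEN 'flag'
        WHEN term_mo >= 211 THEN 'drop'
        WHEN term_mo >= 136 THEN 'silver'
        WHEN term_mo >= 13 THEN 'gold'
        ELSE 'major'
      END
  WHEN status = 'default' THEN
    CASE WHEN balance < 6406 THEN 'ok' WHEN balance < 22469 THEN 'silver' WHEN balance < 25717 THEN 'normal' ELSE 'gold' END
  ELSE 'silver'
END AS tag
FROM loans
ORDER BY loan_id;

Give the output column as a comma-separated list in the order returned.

silver, normal, silver, silver, silver, silver, silver, silver, silver, drop, silver, silver, silver, gold

loan_id=300: status='late' → outer ELSE → silver
loan_id=301: status='default' → inner[balance < 25717] → normal
loan_id=302: status='paid' → outer ELSE → silver
loan_id=303: status='paid' → outer ELSE → silver
loan_id=304: status='current' → outer ELSE → silver
loan_id=305: status='late' → outer ELSE → silver
loan_id=306: status='current' → outer ELSE → silver
loan_id=307: status='current' → outer ELSE → silver
loan_id=308: status='late' → outer ELSE → silver
loan_id=309: status='grace' → inner[term_mo >= 211] → drop
loan_id=310: status='current' → outer ELSE → silver
loan_id=311: status='paid' → outer ELSE → silver
loan_id=312: status='grace' → inner[term_mo >= 136] → silver
loan_id=313: status='default' → inner[ELSE] → gold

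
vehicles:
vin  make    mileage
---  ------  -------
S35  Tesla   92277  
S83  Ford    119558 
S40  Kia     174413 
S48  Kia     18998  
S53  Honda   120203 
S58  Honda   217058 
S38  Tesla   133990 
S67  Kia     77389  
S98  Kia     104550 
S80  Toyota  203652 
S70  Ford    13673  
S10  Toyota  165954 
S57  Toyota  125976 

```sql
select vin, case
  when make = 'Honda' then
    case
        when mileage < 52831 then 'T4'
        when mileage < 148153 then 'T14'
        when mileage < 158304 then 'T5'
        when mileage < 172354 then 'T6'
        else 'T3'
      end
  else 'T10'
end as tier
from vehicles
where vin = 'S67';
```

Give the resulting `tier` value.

vin = S67: make=Kia, mileage=77389.
make='Kia' → outer ELSE → T10

T10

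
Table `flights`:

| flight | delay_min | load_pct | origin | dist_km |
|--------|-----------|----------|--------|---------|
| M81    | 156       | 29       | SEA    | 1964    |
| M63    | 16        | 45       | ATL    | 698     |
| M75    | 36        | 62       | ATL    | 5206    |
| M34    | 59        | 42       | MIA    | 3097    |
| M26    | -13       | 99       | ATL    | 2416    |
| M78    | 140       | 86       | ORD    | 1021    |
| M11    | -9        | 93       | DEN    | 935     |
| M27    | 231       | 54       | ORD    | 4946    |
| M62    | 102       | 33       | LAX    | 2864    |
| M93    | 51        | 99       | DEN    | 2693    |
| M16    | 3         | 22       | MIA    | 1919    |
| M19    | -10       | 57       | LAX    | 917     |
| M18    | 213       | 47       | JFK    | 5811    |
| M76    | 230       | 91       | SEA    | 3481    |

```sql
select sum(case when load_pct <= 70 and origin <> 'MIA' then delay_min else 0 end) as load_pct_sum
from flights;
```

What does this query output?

flight=M81: ✓ → 156
flight=M63: ✓ → 16
flight=M75: ✓ → 36
flight=M34: ✗
flight=M26: ✗
flight=M78: ✗
flight=M11: ✗
flight=M27: ✓ → 231
flight=M62: ✓ → 102
flight=M93: ✗
flight=M16: ✗
flight=M19: ✓ → -10
flight=M18: ✓ → 213
flight=M76: ✗
load_pct_sum = 156 + 16 + 36 + 231 + 102 + -10 + 213 = 744

744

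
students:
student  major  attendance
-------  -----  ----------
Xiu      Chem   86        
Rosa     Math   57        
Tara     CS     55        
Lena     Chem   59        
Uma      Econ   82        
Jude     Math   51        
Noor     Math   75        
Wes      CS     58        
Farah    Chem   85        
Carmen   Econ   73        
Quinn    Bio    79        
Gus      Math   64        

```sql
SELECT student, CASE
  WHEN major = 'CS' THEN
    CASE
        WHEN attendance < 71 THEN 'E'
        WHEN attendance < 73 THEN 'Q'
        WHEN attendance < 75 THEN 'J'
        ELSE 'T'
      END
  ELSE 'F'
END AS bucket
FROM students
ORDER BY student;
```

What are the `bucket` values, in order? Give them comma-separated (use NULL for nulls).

F, F, F, F, F, F, F, F, E, F, E, F

student=Carmen: major='Econ' → outer ELSE → F
student=Farah: major='Chem' → outer ELSE → F
student=Gus: major='Math' → outer ELSE → F
student=Jude: major='Math' → outer ELSE → F
student=Lena: major='Chem' → outer ELSE → F
student=Noor: major='Math' → outer ELSE → F
student=Quinn: major='Bio' → outer ELSE → F
student=Rosa: major='Math' → outer ELSE → F
student=Tara: major='CS' → inner[attendance < 71] → E
student=Uma: major='Econ' → outer ELSE → F
student=Wes: major='CS' → inner[attendance < 71] → E
student=Xiu: major='Chem' → outer ELSE → F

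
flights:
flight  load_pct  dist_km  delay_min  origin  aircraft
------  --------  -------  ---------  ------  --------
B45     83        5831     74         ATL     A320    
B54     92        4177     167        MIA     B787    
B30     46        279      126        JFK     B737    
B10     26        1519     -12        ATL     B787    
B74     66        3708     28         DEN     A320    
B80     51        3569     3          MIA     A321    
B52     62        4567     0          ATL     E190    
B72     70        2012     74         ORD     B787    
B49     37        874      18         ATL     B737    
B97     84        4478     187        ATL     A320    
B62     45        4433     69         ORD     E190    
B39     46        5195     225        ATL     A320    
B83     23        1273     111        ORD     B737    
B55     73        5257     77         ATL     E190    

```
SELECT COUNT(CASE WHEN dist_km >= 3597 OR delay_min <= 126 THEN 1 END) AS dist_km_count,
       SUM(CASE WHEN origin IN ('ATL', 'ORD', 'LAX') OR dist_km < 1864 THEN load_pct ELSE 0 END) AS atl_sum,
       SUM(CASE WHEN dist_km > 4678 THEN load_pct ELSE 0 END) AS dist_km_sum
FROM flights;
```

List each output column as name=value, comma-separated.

dist_km_count=14, atl_sum=595, dist_km_sum=202

[dist_km_count: dist_km >= 3597 OR delay_min <= 126]
flight=B45: ✓ → 1
flight=B54: ✓ → 1
flight=B30: ✓ → 1
flight=B10: ✓ → 1
flight=B74: ✓ → 1
flight=B80: ✓ → 1
flight=B52: ✓ → 1
flight=B72: ✓ → 1
flight=B49: ✓ → 1
flight=B97: ✓ → 1
flight=B62: ✓ → 1
flight=B39: ✓ → 1
flight=B83: ✓ → 1
flight=B55: ✓ → 1
dist_km_count = COUNT(1, 1, 1, 1, 1, 1, 1, 1, 1, 1, 1, 1, 1, 1) = 14
—
[atl_sum: origin IN ('ATL', 'ORD', 'LAX') OR dist_km < 1864]
flight=B45: ✓ → 83
flight=B54: ✗
flight=B30: ✓ → 46
flight=B10: ✓ → 26
flight=B74: ✗
flight=B80: ✗
flight=B52: ✓ → 62
flight=B72: ✓ → 70
flight=B49: ✓ → 37
flight=B97: ✓ → 84
flight=B62: ✓ → 45
flight=B39: ✓ → 46
flight=B83: ✓ → 23
flight=B55: ✓ → 73
atl_sum = 83 + 46 + 26 + 62 + 70 + 37 + 84 + 45 + 46 + 23 + 73 = 595
—
[dist_km_sum: dist_km > 4678]
flight=B45: ✓ → 83
flight=B54: ✗
flight=B30: ✗
flight=B10: ✗
flight=B74: ✗
flight=B80: ✗
flight=B52: ✗
flight=B72: ✗
flight=B49: ✗
flight=B97: ✗
flight=B62: ✗
flight=B39: ✓ → 46
flight=B83: ✗
flight=B55: ✓ → 73
dist_km_sum = 83 + 46 + 73 = 202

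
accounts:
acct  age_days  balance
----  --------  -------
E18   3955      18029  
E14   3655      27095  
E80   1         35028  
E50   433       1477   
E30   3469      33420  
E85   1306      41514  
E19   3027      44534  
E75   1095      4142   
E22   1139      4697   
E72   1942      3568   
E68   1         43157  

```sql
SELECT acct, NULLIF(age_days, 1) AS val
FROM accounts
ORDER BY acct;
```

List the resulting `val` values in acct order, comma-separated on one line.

acct=E14: age_days=3655 vs 1: differ → 3655
acct=E18: age_days=3955 vs 1: differ → 3955
acct=E19: age_days=3027 vs 1: differ → 3027
acct=E22: age_days=1139 vs 1: differ → 1139
acct=E30: age_days=3469 vs 1: differ → 3469
acct=E50: age_days=433 vs 1: differ → 433
acct=E68: age_days=1 vs 1: equal → NULL
acct=E72: age_days=1942 vs 1: differ → 1942
acct=E75: age_days=1095 vs 1: differ → 1095
acct=E80: age_days=1 vs 1: equal → NULL
acct=E85: age_days=1306 vs 1: differ → 1306

3655, 3955, 3027, 1139, 3469, 433, NULL, 1942, 1095, NULL, 1306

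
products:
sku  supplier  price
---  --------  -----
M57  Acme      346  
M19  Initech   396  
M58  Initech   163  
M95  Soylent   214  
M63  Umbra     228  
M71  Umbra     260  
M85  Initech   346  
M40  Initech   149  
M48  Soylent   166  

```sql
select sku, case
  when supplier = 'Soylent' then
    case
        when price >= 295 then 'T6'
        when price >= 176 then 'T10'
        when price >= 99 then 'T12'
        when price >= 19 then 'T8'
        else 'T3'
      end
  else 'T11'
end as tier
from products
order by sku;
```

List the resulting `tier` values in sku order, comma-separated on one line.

T11, T11, T12, T11, T11, T11, T11, T11, T10

sku=M19: supplier='Initech' → outer ELSE → T11
sku=M40: supplier='Initech' → outer ELSE → T11
sku=M48: supplier='Soylent' → inner[price >= 99] → T12
sku=M57: supplier='Acme' → outer ELSE → T11
sku=M58: supplier='Initech' → outer ELSE → T11
sku=M63: supplier='Umbra' → outer ELSE → T11
sku=M71: supplier='Umbra' → outer ELSE → T11
sku=M85: supplier='Initech' → outer ELSE → T11
sku=M95: supplier='Soylent' → inner[price >= 176] → T10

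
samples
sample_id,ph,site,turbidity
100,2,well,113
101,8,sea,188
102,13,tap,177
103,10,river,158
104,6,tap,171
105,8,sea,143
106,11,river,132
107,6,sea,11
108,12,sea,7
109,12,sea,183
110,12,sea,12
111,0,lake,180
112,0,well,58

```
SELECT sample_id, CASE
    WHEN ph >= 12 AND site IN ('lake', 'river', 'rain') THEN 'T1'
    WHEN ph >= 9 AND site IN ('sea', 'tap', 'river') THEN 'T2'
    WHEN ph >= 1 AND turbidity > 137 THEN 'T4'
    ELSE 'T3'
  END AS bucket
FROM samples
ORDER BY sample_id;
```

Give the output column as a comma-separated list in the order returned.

T3, T4, T2, T2, T4, T4, T2, T3, T2, T2, T2, T3, T3

sample_id=100: ELSE → T3
sample_id=101: ph >= 1 AND turbidity > 137 → T4
sample_id=102: ph >= 9 AND site IN ('sea', 'tap', 'river') → T2
sample_id=103: ph >= 9 AND site IN ('sea', 'tap', 'river') → T2
sample_id=104: ph >= 1 AND turbidity > 137 → T4
sample_id=105: ph >= 1 AND turbidity > 137 → T4
sample_id=106: ph >= 9 AND site IN ('sea', 'tap', 'river') → T2
sample_id=107: ELSE → T3
sample_id=108: ph >= 9 AND site IN ('sea', 'tap', 'river') → T2
sample_id=109: ph >= 9 AND site IN ('sea', 'tap', 'river') → T2
sample_id=110: ph >= 9 AND site IN ('sea', 'tap', 'river') → T2
sample_id=111: ELSE → T3
sample_id=112: ELSE → T3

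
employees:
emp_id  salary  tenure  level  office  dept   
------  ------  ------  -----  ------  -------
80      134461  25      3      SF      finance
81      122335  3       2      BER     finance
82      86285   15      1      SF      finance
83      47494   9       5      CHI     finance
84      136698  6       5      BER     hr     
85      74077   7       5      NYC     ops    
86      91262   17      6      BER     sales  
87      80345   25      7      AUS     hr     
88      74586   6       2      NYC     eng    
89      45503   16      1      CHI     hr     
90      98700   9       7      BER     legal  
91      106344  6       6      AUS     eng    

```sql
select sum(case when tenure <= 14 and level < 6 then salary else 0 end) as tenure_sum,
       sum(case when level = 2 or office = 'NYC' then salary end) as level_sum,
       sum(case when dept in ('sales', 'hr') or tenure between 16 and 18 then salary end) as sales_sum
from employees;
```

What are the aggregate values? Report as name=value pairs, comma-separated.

tenure_sum=455190, level_sum=270998, sales_sum=353808

[tenure_sum: tenure <= 14 and level < 6]
emp_id=80: ✗
emp_id=81: ✓ → 122335
emp_id=82: ✗
emp_id=83: ✓ → 47494
emp_id=84: ✓ → 136698
emp_id=85: ✓ → 74077
emp_id=86: ✗
emp_id=87: ✗
emp_id=88: ✓ → 74586
emp_id=89: ✗
emp_id=90: ✗
emp_id=91: ✗
tenure_sum = 122335 + 47494 + 136698 + 74077 + 74586 = 455190
—
[level_sum: level = 2 or office = 'NYC']
emp_id=80: ✗
emp_id=81: ✓ → 122335
emp_id=82: ✗
emp_id=83: ✗
emp_id=84: ✗
emp_id=85: ✓ → 74077
emp_id=86: ✗
emp_id=87: ✗
emp_id=88: ✓ → 74586
emp_id=89: ✗
emp_id=90: ✗
emp_id=91: ✗
level_sum = 122335 + 74077 + 74586 = 270998
—
[sales_sum: dept in ('sales', 'hr') or tenure between 16 and 18]
emp_id=80: ✗
emp_id=81: ✗
emp_id=82: ✗
emp_id=83: ✗
emp_id=84: ✓ → 136698
emp_id=85: ✗
emp_id=86: ✓ → 91262
emp_id=87: ✓ → 80345
emp_id=88: ✗
emp_id=89: ✓ → 45503
emp_id=90: ✗
emp_id=91: ✗
sales_sum = 136698 + 91262 + 80345 + 45503 = 353808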